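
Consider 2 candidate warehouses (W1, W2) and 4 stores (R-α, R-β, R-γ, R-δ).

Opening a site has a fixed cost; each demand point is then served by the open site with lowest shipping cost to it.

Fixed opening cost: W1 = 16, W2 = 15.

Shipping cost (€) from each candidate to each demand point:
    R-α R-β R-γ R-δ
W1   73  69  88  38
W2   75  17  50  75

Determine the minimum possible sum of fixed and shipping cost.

209

Open {W1, W2}: assign each demand point to its cheapest open site.
  R-α→W1 73, R-β→W2 17, R-γ→W2 50, R-δ→W1 38
  shipping cost 178, fixed 31 → total 209.
Compare {W2}: shipping cost 217 + fixed 15 = 232.
Compare {W1}: shipping cost 268 + fixed 16 = 284.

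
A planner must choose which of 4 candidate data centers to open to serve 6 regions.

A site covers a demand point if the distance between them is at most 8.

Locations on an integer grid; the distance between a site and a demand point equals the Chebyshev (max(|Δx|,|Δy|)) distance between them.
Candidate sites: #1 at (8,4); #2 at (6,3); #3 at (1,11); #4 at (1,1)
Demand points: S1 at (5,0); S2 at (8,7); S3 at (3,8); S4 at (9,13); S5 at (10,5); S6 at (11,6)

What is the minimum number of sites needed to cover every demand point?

2

Coverage sets (demand points within 8 of each site):
  #1: {S1, S2, S3, S5, S6}
  #2: {S1, S2, S3, S5, S6}
  #3: {S2, S3, S4}
  #4: {S1, S2, S3}
No single site covers all 6 demand points.
But {#1, #3} covers everything, so the minimum is 2.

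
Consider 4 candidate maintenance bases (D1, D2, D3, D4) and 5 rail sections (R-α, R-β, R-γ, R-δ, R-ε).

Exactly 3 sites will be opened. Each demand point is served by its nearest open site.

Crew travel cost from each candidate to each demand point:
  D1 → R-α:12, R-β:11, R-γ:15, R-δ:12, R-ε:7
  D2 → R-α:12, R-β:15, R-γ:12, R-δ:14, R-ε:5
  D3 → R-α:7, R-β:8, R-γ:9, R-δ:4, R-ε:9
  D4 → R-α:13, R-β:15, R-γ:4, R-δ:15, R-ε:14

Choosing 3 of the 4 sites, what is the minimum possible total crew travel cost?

28

Open {D2, D3, D4}.
  R-α→D3 7, R-β→D3 8, R-γ→D4 4, R-δ→D3 4, R-ε→D2 5  ⇒ total 28.
Compare {D1, D3, D4}: total 30.
Compare {D1, D2, D3}: total 33.
No size-3 selection does better; minimum is 28.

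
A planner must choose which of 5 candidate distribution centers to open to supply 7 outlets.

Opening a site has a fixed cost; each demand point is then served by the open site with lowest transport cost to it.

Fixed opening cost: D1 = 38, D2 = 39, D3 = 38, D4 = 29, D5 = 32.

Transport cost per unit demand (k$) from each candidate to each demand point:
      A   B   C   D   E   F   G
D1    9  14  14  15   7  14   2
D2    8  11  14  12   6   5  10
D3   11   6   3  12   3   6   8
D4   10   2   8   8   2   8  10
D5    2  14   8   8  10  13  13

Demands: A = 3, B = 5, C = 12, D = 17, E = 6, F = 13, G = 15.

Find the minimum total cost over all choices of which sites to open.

Open {D1, D3, D4}: assign each demand point to its cheapest open site.
  A→D1 3×9=27, B→D4 5×2=10, C→D3 12×3=36, D→D4 17×8=136, E→D4 6×2=12, F→D3 13×6=78, G→D1 15×2=30
  transport cost 329, fixed 105 → total 434.
Compare {D1, D3, D5}: transport cost 334 + fixed 108 = 442.
Compare {D1, D3, D4, D5}: transport cost 308 + fixed 137 = 445.
Compare {D1, D2, D3, D4}: transport cost 313 + fixed 144 = 457.
All other subsets cost ≥ 442. Minimum total cost: 434.

434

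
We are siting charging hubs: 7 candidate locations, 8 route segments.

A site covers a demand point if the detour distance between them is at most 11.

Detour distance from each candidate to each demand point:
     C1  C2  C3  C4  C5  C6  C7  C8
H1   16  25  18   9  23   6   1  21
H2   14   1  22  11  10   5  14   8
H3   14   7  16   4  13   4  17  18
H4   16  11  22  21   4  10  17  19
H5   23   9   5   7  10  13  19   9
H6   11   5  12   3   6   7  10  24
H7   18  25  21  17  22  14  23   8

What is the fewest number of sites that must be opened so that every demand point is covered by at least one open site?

Coverage sets (demand points within 11 of each site):
  H1: {C4, C6, C7}
  H2: {C2, C4, C5, C6, C8}
  H3: {C2, C4, C6}
  H4: {C2, C5, C6}
  H5: {C2, C3, C4, C5, C8}
  H6: {C1, C2, C4, C5, C6, C7}
  H7: {C8}
No single site covers all 8 demand points.
But {H5, H6} covers everything, so the minimum is 2.

2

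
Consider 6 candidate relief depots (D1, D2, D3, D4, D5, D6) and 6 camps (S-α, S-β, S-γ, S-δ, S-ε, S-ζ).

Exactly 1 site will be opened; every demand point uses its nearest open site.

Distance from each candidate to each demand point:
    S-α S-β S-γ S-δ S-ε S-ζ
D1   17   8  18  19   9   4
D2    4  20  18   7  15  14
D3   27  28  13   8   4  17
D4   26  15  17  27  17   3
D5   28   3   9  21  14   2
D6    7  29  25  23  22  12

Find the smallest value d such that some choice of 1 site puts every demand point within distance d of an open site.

Open {D1}.
  Farthest demand point is S-δ at distance 19 (to D1); all others are ≤ 19.
With {D2} the worst case is 20.
With {D4} the worst case is 27.
No size-1 selection achieves below 19.

19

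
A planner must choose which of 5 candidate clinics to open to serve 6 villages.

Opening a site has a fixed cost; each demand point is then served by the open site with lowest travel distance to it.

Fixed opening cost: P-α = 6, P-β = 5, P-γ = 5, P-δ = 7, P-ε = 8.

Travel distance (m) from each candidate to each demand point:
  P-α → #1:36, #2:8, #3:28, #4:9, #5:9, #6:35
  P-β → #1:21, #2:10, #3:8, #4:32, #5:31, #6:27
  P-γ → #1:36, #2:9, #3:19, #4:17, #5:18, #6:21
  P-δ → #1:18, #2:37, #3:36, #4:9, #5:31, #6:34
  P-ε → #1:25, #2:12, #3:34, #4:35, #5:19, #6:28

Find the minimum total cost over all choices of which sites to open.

Open {P-α, P-β, P-γ}: assign each demand point to its cheapest open site.
  #1→P-β 21, #2→P-α 8, #3→P-β 8, #4→P-α 9, #5→P-α 9, #6→P-γ 21
  travel distance 76, fixed 16 → total 92.
Compare {P-α, P-β}: travel distance 82 + fixed 11 = 93.
Compare {P-α, P-β, P-γ, P-δ}: travel distance 73 + fixed 23 = 96.
Compare {P-α, P-β, P-δ}: travel distance 79 + fixed 18 = 97.
All other subsets cost ≥ 93. Minimum total cost: 92.

92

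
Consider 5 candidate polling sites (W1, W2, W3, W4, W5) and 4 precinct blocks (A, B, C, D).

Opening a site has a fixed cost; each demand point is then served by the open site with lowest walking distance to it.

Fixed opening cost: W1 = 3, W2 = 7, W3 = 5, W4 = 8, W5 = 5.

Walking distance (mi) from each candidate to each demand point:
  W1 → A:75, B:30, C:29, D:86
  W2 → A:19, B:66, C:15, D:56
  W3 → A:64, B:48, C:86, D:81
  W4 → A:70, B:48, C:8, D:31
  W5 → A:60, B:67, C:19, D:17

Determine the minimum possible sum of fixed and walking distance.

96

Open {W1, W2, W5}: assign each demand point to its cheapest open site.
  A→W2 19, B→W1 30, C→W2 15, D→W5 17
  walking distance 81, fixed 15 → total 96.
Compare {W1, W2, W4, W5}: walking distance 74 + fixed 23 = 97.
Compare {W1, W2, W3, W5}: walking distance 81 + fixed 20 = 101.
Compare {W1, W2, W3, W4, W5}: walking distance 74 + fixed 28 = 102.
All other subsets cost ≥ 97. Minimum total cost: 96.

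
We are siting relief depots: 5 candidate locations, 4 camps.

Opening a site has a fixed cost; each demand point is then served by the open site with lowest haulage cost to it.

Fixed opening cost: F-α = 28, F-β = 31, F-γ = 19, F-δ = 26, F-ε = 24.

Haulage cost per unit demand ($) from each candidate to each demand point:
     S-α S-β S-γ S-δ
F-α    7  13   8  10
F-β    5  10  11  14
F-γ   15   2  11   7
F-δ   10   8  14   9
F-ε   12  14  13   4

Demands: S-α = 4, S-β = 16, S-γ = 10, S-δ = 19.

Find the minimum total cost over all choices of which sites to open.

Open {F-α, F-γ, F-ε}: assign each demand point to its cheapest open site.
  S-α→F-α 4×7=28, S-β→F-γ 16×2=32, S-γ→F-α 10×8=80, S-δ→F-ε 19×4=76
  haulage cost 216, fixed 71 → total 287.
Compare {F-γ, F-ε}: haulage cost 266 + fixed 43 = 309.
Compare {F-α, F-β, F-γ, F-ε}: haulage cost 208 + fixed 102 = 310.
Compare {F-β, F-γ, F-ε}: haulage cost 238 + fixed 74 = 312.
All other subsets cost ≥ 309. Minimum total cost: 287.

287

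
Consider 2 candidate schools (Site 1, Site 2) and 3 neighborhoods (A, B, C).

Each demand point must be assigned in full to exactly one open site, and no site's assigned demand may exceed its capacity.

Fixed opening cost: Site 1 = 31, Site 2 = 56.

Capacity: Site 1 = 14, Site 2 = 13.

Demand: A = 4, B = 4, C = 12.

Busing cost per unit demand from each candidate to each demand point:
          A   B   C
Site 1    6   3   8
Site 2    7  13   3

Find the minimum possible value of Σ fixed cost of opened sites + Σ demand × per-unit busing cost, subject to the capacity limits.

159

Open {Site 1, Site 2}; cheapest assignment that respects the capacities:
  Site 1 (cap 14, load 8): A, B — cost 4×6 + 4×3 = 36
  Site 2 (cap 13, load 12): C — cost 12×3 = 36
  Shipping 72, fixed 87 → total 159.
  Any other capacity-feasible assignment to {Site 1, Site 2} ships for at least 72.
Total demand is 20 and no other set of sites has combined capacity ≥ 20, so {Site 1, Site 2} is the only feasible choice of open sites. Minimum: 159.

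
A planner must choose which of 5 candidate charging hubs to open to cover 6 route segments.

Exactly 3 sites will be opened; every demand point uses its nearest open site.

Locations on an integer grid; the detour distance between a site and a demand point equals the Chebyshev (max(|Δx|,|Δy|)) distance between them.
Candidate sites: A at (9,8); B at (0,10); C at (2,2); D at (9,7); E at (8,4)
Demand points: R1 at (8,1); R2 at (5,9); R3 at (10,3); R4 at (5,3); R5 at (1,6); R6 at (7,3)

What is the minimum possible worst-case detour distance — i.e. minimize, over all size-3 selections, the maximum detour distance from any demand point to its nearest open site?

4

Open {A, B, E}.
  Farthest demand point is R2 at detour distance 4 (to A); all others are ≤ 4.
With {A, C, E} the worst case is 4.
With {B, D, E} the worst case is 4.
No size-3 selection achieves below 4.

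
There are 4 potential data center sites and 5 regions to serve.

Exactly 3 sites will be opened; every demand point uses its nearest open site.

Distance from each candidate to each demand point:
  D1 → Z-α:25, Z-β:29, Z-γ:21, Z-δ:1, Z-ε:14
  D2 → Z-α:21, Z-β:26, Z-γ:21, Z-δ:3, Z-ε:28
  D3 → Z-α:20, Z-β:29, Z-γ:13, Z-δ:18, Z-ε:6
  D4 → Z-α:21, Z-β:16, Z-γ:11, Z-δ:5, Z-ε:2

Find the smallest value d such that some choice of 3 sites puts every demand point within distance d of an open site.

20

Open {D1, D3, D4}.
  Farthest demand point is Z-α at distance 20 (to D3); all others are ≤ 20.
With {D2, D3, D4} the worst case is 20.
With {D1, D2, D4} the worst case is 21.
No size-3 selection achieves below 20.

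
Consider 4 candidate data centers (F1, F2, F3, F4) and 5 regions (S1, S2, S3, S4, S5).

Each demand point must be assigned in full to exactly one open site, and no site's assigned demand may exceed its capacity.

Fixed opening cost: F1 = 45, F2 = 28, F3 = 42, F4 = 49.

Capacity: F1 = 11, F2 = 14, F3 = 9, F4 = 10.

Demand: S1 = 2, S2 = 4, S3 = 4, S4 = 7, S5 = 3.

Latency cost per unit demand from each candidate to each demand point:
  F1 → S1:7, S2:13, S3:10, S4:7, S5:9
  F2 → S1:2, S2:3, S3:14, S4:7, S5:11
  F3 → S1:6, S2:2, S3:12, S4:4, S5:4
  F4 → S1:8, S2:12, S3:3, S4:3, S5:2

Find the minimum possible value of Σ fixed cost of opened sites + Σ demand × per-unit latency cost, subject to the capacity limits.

160

Open {F2, F4}; cheapest assignment that respects the capacities:
  F2 (cap 14, load 13): S1, S2, S4 — cost 2×2 + 4×3 + 7×7 = 65
  F4 (cap 10, load 7): S3, S5 — cost 4×3 + 3×2 = 18
  Shipping 83, fixed 77 → total 160.
  Any other capacity-feasible assignment to {F2, F4} ships for at least 83.
Compare {F2, F3, F4}: its best feasible assignment gives total 181.
Compare {F2, F3}: its best feasible assignment gives total 195.
Every other set of open sites that can feasibly serve all demand totals ≥ 181 even under its best assignment. Minimum: 160.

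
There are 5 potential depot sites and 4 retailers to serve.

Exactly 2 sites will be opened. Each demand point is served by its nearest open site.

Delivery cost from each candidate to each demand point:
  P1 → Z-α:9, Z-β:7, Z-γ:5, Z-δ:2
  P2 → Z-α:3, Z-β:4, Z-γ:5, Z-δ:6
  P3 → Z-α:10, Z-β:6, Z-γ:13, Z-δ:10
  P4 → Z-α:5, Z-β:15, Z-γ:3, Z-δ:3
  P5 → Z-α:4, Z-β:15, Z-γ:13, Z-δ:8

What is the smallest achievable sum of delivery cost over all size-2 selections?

Open {P2, P4}.
  Z-α→P2 3, Z-β→P2 4, Z-γ→P4 3, Z-δ→P4 3  ⇒ total 13.
Compare {P1, P2}: total 14.
Compare {P1, P4}: total 17.
No size-2 selection does better; minimum is 13.

13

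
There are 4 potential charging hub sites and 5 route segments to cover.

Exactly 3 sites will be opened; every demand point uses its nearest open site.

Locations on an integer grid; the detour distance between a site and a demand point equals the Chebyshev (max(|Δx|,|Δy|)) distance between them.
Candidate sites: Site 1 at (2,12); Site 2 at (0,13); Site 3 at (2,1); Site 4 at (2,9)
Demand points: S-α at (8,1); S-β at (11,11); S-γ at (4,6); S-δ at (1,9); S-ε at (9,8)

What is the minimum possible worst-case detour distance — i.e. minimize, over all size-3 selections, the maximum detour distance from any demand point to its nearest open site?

Open {Site 1, Site 2, Site 3}.
  Farthest demand point is S-β at detour distance 9 (to Site 1); all others are ≤ 9.
With {Site 1, Site 2, Site 4} the worst case is 9.
With {Site 1, Site 3, Site 4} the worst case is 9.
No size-3 selection achieves below 9.

9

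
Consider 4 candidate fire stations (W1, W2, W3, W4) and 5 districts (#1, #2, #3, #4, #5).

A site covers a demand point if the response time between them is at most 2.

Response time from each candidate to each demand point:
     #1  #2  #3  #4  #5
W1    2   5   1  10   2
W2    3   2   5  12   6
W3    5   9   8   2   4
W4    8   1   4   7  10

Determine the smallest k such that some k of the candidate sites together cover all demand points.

3

Coverage sets (demand points within 2 of each site):
  W1: {#1, #3, #5}
  W2: {#2}
  W3: {#4}
  W4: {#2}
No 2 sites suffice: every size-2 union leaves at least one demand point uncovered.
But {W1, W2, W3} covers everything, so the minimum is 3.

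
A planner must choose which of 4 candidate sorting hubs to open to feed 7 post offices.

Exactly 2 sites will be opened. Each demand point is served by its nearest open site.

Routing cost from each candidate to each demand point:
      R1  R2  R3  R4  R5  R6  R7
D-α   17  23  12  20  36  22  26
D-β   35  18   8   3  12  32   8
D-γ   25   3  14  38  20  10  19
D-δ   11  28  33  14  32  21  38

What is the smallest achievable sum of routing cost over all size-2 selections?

Open {D-β, D-γ}.
  R1→D-γ 25, R2→D-γ 3, R3→D-β 8, R4→D-β 3, R5→D-β 12, R6→D-γ 10, R7→D-β 8  ⇒ total 69.
Compare {D-β, D-δ}: total 81.
Compare {D-α, D-β}: total 88.
No size-2 selection does better; minimum is 69.

69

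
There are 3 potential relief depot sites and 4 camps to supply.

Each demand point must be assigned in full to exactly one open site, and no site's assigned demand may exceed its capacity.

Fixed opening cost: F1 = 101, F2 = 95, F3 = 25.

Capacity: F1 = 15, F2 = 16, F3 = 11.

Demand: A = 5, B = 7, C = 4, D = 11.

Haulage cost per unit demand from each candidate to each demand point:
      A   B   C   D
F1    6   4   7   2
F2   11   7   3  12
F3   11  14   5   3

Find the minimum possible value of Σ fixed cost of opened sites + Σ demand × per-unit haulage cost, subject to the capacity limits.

269

Open {F2, F3}; cheapest assignment that respects the capacities:
  F2 (cap 16, load 16): A, B, C — cost 5×11 + 7×7 + 4×3 = 116
  F3 (cap 11, load 11): D — cost 11×3 = 33
  Shipping 149, fixed 120 → total 269.
  Any other capacity-feasible assignment to {F2, F3} ships for at least 149.
Compare {F1, F2, F3}: its best feasible assignment gives total 324.
Compare {F1, F2}: its best feasible assignment gives total 334.
Every other set of open sites that can feasibly serve all demand totals ≥ 324 even under its best assignment. Minimum: 269.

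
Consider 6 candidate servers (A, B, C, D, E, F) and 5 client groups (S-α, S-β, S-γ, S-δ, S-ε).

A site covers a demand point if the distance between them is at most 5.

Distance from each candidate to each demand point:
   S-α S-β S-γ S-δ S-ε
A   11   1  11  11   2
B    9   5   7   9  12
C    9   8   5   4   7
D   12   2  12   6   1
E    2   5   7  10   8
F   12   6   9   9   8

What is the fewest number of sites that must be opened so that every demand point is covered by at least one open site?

3

Coverage sets (demand points within 5 of each site):
  A: {S-β, S-ε}
  B: {S-β}
  C: {S-γ, S-δ}
  D: {S-β, S-ε}
  E: {S-α, S-β}
  F: {}
No 2 sites suffice: every size-2 union leaves at least one demand point uncovered.
But {A, C, E} covers everything, so the minimum is 3.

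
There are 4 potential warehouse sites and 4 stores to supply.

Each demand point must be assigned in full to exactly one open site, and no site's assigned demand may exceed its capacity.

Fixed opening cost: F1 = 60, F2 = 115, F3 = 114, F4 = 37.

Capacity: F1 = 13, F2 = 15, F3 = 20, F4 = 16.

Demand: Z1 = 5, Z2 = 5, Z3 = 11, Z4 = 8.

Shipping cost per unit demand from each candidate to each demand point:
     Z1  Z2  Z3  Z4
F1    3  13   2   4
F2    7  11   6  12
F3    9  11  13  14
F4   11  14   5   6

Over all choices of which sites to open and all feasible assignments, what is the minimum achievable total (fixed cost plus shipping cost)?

269

Open {F1, F4}; cheapest assignment that respects the capacities:
  F1 (cap 13, load 13): Z1, Z4 — cost 5×3 + 8×4 = 47
  F4 (cap 16, load 16): Z2, Z3 — cost 5×14 + 11×5 = 125
  Shipping 172, fixed 97 → total 269.
  Any other capacity-feasible assignment to {F1, F4} ships for at least 172.
Compare {F1, F3, F4}: its best feasible assignment gives total 368.
Compare {F1, F2, F4}: its best feasible assignment gives total 369.
Every other set of open sites that can feasibly serve all demand totals ≥ 368 even under its best assignment. Minimum: 269.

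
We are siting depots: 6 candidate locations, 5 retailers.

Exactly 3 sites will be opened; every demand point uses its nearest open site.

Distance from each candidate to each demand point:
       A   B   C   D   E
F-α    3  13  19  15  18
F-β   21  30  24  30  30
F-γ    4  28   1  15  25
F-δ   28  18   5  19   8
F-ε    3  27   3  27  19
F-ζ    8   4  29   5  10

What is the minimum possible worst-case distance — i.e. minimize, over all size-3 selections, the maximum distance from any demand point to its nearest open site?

8

Open {F-α, F-δ, F-ζ}.
  Farthest demand point is E at distance 8 (to F-δ); all others are ≤ 8.
With {F-β, F-δ, F-ζ} the worst case is 8.
With {F-γ, F-δ, F-ζ} the worst case is 8.
No size-3 selection achieves below 8.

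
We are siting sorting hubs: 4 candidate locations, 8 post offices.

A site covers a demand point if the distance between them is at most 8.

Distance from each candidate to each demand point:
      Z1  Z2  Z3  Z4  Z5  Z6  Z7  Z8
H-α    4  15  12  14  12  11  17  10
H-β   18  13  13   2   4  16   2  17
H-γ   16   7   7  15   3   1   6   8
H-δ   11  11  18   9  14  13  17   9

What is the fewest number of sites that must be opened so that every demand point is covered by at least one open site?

Coverage sets (demand points within 8 of each site):
  H-α: {Z1}
  H-β: {Z4, Z5, Z7}
  H-γ: {Z2, Z3, Z5, Z6, Z7, Z8}
  H-δ: {}
No 2 sites suffice: every size-2 union leaves at least one demand point uncovered.
But {H-α, H-β, H-γ} covers everything, so the minimum is 3.

3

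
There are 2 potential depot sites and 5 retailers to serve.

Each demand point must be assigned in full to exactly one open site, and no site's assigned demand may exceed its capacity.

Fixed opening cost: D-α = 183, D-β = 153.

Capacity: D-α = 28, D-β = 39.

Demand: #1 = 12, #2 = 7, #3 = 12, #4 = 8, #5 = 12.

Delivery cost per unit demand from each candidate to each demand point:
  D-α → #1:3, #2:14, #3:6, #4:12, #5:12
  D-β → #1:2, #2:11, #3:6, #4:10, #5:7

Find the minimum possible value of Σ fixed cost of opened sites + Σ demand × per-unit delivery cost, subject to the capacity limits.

673

Open {D-α, D-β}; cheapest assignment that respects the capacities:
  D-α (cap 28, load 12): #3 — cost 12×6 = 72
  D-β (cap 39, load 39): #1, #2, #4, #5 — cost 12×2 + 7×11 + 8×10 + 12×7 = 265
  Shipping 337, fixed 336 → total 673.
  Any other capacity-feasible assignment to {D-α, D-β} ships for at least 337.
Total demand is 51 and no other set of sites has combined capacity ≥ 51, so {D-α, D-β} is the only feasible choice of open sites. Minimum: 673.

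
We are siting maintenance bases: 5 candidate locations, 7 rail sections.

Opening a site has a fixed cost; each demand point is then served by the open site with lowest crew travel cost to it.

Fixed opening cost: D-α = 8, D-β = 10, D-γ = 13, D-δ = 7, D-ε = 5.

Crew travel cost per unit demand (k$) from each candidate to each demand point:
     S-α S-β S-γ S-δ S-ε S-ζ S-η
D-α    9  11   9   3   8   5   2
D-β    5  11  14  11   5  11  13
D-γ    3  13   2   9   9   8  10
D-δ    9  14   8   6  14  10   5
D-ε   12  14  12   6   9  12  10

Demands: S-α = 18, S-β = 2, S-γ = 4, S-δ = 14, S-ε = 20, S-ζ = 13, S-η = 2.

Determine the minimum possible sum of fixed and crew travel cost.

326

Open {D-α, D-β, D-γ}: assign each demand point to its cheapest open site.
  S-α→D-γ 18×3=54, S-β→D-α 2×11=22, S-γ→D-γ 4×2=8, S-δ→D-α 14×3=42, S-ε→D-β 20×5=100, S-ζ→D-α 13×5=65, S-η→D-α 2×2=4
  crew travel cost 295, fixed 31 → total 326.
Compare {D-α, D-β, D-γ, D-ε}: crew travel cost 295 + fixed 36 = 331.
Compare {D-α, D-β, D-γ, D-δ}: crew travel cost 295 + fixed 38 = 333.
Compare {D-α, D-β, D-γ, D-δ, D-ε}: crew travel cost 295 + fixed 43 = 338.
All other subsets cost ≥ 331. Minimum total cost: 326.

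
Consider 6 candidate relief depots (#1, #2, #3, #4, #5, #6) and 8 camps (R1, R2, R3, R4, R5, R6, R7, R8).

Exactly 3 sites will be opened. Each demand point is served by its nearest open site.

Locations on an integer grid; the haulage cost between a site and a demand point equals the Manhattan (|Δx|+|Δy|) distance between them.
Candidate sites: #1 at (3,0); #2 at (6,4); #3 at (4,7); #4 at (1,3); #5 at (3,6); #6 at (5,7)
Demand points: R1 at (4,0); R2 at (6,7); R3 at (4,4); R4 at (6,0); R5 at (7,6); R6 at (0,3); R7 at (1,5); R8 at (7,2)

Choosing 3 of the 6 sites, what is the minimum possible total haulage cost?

Open {#1, #2, #4}.
  R1→#1 1, R2→#2 3, R3→#2 2, R4→#1 3, R5→#2 3, R6→#4 1, R7→#4 2, R8→#2 3  ⇒ total 18.
Compare {#1, #4, #6}: total 21.
Compare {#1, #3, #4}: total 22.
No size-3 selection does better; minimum is 18.

18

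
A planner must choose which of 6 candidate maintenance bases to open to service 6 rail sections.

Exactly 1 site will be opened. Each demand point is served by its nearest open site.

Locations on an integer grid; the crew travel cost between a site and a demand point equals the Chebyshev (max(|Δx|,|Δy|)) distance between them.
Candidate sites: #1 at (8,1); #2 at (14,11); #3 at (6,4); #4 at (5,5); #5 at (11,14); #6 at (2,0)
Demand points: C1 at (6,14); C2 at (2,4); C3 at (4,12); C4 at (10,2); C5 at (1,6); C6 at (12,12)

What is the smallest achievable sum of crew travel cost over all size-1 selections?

35

Open {#4}.
  C1→#4 9, C2→#4 3, C3→#4 7, C4→#4 5, C5→#4 4, C6→#4 7  ⇒ total 35.
Compare {#3}: total 39.
Compare {#5}: total 46.
No size-1 selection does better; minimum is 35.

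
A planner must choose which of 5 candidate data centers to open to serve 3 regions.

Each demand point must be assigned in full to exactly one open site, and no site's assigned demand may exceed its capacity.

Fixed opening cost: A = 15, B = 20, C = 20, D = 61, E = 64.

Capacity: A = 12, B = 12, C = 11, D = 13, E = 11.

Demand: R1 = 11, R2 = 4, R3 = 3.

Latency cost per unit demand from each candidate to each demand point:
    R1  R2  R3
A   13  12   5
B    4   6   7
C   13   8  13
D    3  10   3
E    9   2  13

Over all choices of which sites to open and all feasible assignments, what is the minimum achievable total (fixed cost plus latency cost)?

142

Open {A, B}; cheapest assignment that respects the capacities:
  A (cap 12, load 7): R2, R3 — cost 4×12 + 3×5 = 63
  B (cap 12, load 11): R1 — cost 11×4 = 44
  Shipping 107, fixed 35 → total 142.
  Any other capacity-feasible assignment to {A, B} ships for at least 107.
Compare {A, B, C}: its best feasible assignment gives total 146.
Compare {B, C}: its best feasible assignment gives total 155.
Every other set of open sites that can feasibly serve all demand totals ≥ 146 even under its best assignment. Minimum: 142.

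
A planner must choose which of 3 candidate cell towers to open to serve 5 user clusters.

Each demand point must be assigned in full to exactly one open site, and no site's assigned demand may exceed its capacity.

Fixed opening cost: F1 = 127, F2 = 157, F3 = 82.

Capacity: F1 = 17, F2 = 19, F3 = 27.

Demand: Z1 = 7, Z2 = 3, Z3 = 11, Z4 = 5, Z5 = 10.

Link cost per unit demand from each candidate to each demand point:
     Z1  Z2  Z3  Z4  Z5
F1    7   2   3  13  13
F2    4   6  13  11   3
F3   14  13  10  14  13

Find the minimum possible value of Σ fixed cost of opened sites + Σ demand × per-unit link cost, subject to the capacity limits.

Open {F2, F3}; cheapest assignment that respects the capacities:
  F2 (cap 19, load 17): Z1, Z5 — cost 7×4 + 10×3 = 58
  F3 (cap 27, load 19): Z2, Z3, Z4 — cost 3×13 + 11×10 + 5×14 = 219
  Shipping 277, fixed 239 → total 516.
  Any other capacity-feasible assignment to {F2, F3} ships for at least 277.
Compare {F1, F2, F3}: its best feasible assignment gives total 533.
Compare {F1, F3}: its best feasible assignment gives total 546.
Every other set of open sites that can feasibly serve all demand totals ≥ 533 even under its best assignment. Minimum: 516.

516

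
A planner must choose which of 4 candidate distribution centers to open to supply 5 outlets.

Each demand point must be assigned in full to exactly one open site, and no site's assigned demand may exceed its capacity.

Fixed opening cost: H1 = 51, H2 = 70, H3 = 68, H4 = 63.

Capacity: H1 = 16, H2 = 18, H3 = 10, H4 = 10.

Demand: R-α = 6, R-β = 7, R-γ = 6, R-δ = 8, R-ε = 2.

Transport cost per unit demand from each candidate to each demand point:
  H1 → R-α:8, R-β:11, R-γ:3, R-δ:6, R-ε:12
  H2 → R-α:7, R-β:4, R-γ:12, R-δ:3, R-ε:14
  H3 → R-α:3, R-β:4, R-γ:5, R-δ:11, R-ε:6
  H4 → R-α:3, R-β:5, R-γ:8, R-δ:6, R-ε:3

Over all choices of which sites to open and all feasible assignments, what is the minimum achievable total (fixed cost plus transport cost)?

Open {H1, H2}; cheapest assignment that respects the capacities:
  H1 (cap 16, load 14): R-α, R-γ, R-ε — cost 6×8 + 6×3 + 2×12 = 90
  H2 (cap 18, load 15): R-β, R-δ — cost 7×4 + 8×3 = 52
  Shipping 142, fixed 121 → total 263.
  Any other capacity-feasible assignment to {H1, H2} ships for at least 142.
Compare {H1, H2, H4}: its best feasible assignment gives total 278.
Compare {H1, H2, H3}: its best feasible assignment gives total 289.
Every other set of open sites that can feasibly serve all demand totals ≥ 278 even under its best assignment. Minimum: 263.

263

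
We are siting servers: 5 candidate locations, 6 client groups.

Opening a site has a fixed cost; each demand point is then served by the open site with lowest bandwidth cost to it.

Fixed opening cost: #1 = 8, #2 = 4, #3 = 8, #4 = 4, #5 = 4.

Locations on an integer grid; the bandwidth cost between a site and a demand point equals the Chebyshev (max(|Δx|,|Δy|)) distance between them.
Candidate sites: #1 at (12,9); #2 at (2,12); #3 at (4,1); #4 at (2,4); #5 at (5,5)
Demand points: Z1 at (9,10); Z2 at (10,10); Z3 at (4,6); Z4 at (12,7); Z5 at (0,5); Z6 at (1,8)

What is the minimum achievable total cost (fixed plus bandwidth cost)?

27

Open {#1, #4}: assign each demand point to its cheapest open site.
  Z1→#1 3, Z2→#1 2, Z3→#4 2, Z4→#1 2, Z5→#4 2, Z6→#4 4
  bandwidth cost 15, fixed 12 → total 27.
Compare {#1, #5}: bandwidth cost 17 + fixed 12 = 29.
Compare {#1, #4, #5}: bandwidth cost 14 + fixed 16 = 30.
Compare {#5}: bandwidth cost 27 + fixed 4 = 31.
All other subsets cost ≥ 29. Minimum total cost: 27.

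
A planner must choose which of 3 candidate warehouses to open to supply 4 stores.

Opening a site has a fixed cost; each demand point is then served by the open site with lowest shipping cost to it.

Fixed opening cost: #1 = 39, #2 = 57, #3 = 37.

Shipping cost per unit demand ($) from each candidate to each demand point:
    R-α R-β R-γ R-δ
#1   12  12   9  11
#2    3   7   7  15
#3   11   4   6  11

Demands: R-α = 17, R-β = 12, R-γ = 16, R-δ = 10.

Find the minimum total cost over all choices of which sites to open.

399

Open {#2, #3}: assign each demand point to its cheapest open site.
  R-α→#2 17×3=51, R-β→#3 12×4=48, R-γ→#3 16×6=96, R-δ→#3 10×11=110
  shipping cost 305, fixed 94 → total 399.
Compare {#1, #2, #3}: shipping cost 305 + fixed 133 = 438.
Compare {#1, #2}: shipping cost 357 + fixed 96 = 453.
Compare {#2}: shipping cost 397 + fixed 57 = 454.
All other subsets cost ≥ 438. Minimum total cost: 399.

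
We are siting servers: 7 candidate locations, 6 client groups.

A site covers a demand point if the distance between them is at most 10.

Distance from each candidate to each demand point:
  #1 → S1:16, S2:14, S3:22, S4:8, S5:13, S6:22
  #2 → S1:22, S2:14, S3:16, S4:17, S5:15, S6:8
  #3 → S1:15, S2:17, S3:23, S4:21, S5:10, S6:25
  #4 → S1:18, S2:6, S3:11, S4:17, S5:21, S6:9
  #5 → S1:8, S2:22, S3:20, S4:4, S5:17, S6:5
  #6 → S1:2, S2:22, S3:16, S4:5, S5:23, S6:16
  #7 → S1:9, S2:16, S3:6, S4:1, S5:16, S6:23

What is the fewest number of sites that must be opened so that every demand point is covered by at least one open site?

Coverage sets (demand points within 10 of each site):
  #1: {S4}
  #2: {S6}
  #3: {S5}
  #4: {S2, S6}
  #5: {S1, S4, S6}
  #6: {S1, S4}
  #7: {S1, S3, S4}
No 2 sites suffice: every size-2 union leaves at least one demand point uncovered.
But {#3, #4, #7} covers everything, so the minimum is 3.

3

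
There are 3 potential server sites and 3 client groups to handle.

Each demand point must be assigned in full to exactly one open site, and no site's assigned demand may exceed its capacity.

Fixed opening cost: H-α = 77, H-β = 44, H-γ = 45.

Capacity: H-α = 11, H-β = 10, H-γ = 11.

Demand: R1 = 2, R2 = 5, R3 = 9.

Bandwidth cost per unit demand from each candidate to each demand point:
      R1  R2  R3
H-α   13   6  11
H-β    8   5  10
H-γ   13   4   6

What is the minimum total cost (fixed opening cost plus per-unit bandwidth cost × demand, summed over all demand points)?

184

Open {H-β, H-γ}; cheapest assignment that respects the capacities:
  H-β (cap 10, load 7): R1, R2 — cost 2×8 + 5×5 = 41
  H-γ (cap 11, load 9): R3 — cost 9×6 = 54
  Shipping 95, fixed 89 → total 184.
  Any other capacity-feasible assignment to {H-β, H-γ} ships for at least 95.
Compare {H-α, H-γ}: its best feasible assignment gives total 232.
Compare {H-α, H-β}: its best feasible assignment gives total 261.
Every other set of open sites that can feasibly serve all demand totals ≥ 232 even under its best assignment. Minimum: 184.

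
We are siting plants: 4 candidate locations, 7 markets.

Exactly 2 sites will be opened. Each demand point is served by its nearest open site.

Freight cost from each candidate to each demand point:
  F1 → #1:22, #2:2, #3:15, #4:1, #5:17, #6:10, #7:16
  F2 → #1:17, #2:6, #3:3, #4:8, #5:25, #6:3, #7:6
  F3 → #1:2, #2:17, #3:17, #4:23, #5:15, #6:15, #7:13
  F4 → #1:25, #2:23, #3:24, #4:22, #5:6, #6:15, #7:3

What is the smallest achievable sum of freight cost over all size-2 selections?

43

Open {F2, F3}.
  #1→F3 2, #2→F2 6, #3→F2 3, #4→F2 8, #5→F3 15, #6→F2 3, #7→F2 6  ⇒ total 43.
Compare {F2, F4}: total 46.
Compare {F1, F2}: total 49.
No size-2 selection does better; minimum is 43.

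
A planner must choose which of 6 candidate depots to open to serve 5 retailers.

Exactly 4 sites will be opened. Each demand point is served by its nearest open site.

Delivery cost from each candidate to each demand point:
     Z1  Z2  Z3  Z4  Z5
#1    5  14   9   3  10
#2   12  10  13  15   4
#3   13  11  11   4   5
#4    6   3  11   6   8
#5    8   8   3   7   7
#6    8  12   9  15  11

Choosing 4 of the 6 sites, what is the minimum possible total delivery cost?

18

Open {#1, #2, #4, #5}.
  Z1→#1 5, Z2→#4 3, Z3→#5 3, Z4→#1 3, Z5→#2 4  ⇒ total 18.
Compare {#1, #3, #4, #5}: total 19.
Compare {#2, #3, #4, #5}: total 20.
No size-4 selection does better; minimum is 18.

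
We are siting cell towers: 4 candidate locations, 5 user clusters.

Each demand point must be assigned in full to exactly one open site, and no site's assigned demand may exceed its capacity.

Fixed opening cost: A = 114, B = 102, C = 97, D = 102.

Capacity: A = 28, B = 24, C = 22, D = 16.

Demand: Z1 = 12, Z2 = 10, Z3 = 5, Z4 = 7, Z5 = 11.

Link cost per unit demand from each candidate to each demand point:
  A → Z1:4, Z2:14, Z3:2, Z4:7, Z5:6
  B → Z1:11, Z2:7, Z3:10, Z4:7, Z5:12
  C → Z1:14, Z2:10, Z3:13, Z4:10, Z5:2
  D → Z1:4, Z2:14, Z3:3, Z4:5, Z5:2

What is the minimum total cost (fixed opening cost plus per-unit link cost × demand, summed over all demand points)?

440

Open {A, C}; cheapest assignment that respects the capacities:
  A (cap 28, load 24): Z1, Z3, Z4 — cost 12×4 + 5×2 + 7×7 = 107
  C (cap 22, load 21): Z2, Z5 — cost 10×10 + 11×2 = 122
  Shipping 229, fixed 211 → total 440.
  Any other capacity-feasible assignment to {A, C} ships for at least 229.
Compare {A, B}: its best feasible assignment gives total 459.
Compare {A, B, C}: its best feasible assignment gives total 512.
Every other set of open sites that can feasibly serve all demand totals ≥ 459 even under its best assignment. Minimum: 440.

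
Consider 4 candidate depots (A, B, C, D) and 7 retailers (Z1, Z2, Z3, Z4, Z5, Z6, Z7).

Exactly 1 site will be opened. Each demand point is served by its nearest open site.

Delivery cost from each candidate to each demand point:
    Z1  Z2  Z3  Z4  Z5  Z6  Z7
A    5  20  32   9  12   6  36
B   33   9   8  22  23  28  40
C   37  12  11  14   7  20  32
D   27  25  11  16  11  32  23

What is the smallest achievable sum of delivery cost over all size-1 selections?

120

Open {A}.
  Z1→A 5, Z2→A 20, Z3→A 32, Z4→A 9, Z5→A 12, Z6→A 6, Z7→A 36  ⇒ total 120.
Compare {C}: total 133.
Compare {D}: total 145.
No size-1 selection does better; minimum is 120.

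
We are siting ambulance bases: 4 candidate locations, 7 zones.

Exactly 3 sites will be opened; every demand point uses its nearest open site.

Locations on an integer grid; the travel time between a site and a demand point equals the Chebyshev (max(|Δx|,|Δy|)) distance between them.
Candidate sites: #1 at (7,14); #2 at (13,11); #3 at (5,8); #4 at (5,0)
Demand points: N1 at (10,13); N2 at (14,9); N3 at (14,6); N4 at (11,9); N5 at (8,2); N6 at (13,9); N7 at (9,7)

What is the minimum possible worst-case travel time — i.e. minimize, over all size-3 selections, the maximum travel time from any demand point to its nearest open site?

5

Open {#1, #2, #4}.
  Farthest demand point is N3 at travel time 5 (to #2); all others are ≤ 5.
With {#2, #3, #4} the worst case is 5.
With {#1, #2, #3} the worst case is 6.
No size-3 selection achieves below 5.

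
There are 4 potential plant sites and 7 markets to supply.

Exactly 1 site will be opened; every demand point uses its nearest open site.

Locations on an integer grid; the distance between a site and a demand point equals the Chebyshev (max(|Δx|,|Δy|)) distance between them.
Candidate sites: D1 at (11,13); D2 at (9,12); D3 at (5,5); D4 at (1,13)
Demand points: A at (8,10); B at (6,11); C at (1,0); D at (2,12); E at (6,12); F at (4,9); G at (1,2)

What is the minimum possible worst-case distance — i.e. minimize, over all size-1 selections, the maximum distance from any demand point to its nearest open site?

7

Open {D3}.
  Farthest demand point is D at distance 7 (to D3); all others are ≤ 7.
With {D2} the worst case is 12.
With {D1} the worst case is 13.
No size-1 selection achieves below 7.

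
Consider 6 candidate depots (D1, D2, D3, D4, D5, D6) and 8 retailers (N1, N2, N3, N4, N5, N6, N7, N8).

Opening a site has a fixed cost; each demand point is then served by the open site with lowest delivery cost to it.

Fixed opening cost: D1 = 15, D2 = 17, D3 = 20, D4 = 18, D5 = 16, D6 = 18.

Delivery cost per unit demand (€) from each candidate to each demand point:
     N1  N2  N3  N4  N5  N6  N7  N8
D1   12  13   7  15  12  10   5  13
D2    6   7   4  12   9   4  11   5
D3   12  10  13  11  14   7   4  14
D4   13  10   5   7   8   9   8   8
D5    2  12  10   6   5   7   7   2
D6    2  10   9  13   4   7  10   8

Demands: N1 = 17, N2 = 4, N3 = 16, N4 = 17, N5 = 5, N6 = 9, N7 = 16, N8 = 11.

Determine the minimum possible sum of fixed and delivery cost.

428

Open {D2, D3, D5}: assign each demand point to its cheapest open site.
  N1→D5 17×2=34, N2→D2 4×7=28, N3→D2 16×4=64, N4→D5 17×6=102, N5→D5 5×5=25, N6→D2 9×4=36, N7→D3 16×4=64, N8→D5 11×2=22
  delivery cost 375, fixed 53 → total 428.
Compare {D1, D2, D5}: delivery cost 391 + fixed 48 = 439.
Compare {D2, D3, D5, D6}: delivery cost 370 + fixed 71 = 441.
Compare {D1, D2, D3, D5}: delivery cost 375 + fixed 68 = 443.
All other subsets cost ≥ 439. Minimum total cost: 428.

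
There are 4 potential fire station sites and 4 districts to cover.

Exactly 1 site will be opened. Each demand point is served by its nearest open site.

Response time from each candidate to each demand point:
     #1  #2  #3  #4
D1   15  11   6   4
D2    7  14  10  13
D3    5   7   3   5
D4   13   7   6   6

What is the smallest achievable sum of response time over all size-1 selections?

Open {D3}.
  #1→D3 5, #2→D3 7, #3→D3 3, #4→D3 5  ⇒ total 20.
Compare {D4}: total 32.
Compare {D1}: total 36.
No size-1 selection does better; minimum is 20.

20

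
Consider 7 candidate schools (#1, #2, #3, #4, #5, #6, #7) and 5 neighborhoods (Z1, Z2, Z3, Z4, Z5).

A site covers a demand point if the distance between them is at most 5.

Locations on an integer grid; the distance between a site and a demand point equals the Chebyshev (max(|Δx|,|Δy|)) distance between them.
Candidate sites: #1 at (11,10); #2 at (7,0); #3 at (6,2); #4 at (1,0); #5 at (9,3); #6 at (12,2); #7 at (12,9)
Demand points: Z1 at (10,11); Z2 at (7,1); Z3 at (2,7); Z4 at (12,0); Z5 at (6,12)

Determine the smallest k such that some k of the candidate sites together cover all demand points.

Coverage sets (demand points within 5 of each site):
  #1: {Z1, Z5}
  #2: {Z2, Z4}
  #3: {Z2, Z3}
  #4: {}
  #5: {Z2, Z4}
  #6: {Z2, Z4}
  #7: {Z1}
No 2 sites suffice: every size-2 union leaves at least one demand point uncovered.
But {#1, #2, #3} covers everything, so the minimum is 3.

3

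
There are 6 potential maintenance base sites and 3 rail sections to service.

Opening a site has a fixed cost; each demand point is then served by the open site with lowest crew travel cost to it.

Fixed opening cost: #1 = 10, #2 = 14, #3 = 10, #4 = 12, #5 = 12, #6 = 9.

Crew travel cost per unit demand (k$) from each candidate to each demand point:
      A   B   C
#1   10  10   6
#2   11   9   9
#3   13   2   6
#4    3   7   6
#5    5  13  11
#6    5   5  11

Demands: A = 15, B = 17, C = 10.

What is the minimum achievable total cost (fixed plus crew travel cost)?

Open {#3, #4}: assign each demand point to its cheapest open site.
  A→#4 15×3=45, B→#3 17×2=34, C→#3 10×6=60
  crew travel cost 139, fixed 22 → total 161.
Compare {#3, #4, #6}: crew travel cost 139 + fixed 31 = 170.
Compare {#1, #3, #4}: crew travel cost 139 + fixed 32 = 171.
Compare {#3, #4, #5}: crew travel cost 139 + fixed 34 = 173.
All other subsets cost ≥ 170. Minimum total cost: 161.

161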